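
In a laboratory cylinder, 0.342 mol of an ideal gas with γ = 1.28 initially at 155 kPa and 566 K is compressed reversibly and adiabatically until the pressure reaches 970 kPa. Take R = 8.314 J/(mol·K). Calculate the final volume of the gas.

V₁ = nRT₁/P₁ = 0.342×8.314×566/155 = 10.4 L.
Adiabatic: T₂/T₁ = (P₂/P₁)^((γ−1)/γ) ⇒ T₂ = 566×(6.26)^0.219 = 845 K; V₂ = 2.48 L.

2.48 L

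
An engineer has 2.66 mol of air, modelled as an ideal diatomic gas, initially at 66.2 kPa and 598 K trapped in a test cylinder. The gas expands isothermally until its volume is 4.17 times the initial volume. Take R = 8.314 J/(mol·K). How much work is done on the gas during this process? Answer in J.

-18900 J

V₁ = nRT₁/P₁ = 2.66×8.314×598/66.2 = 200 L.
Isothermal: T stays 598 K; PV = const ⇒ V₂ = 833 L, P₂ = 15.9 kPa.
W = nRT ln(V₂/V₁) = 2.66×8.314×598×ln(4.17) = 18900 J.
Work done on the gas = −W_by = -18900 J.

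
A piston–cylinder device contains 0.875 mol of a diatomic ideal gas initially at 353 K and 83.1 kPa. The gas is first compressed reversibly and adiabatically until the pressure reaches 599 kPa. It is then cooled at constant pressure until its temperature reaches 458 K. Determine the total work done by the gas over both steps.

V₁ = nRT₁/P₁ = 0.875×8.314×353/83.1 = 30.9 L.
Step 1 — Adiabatic: T₂/T₁ = (P₂/P₁)^((γ−1)/γ) ⇒ T₂ = 353×(7.21)^0.286 = 621 K; V₂ = 7.54 L.
ΔU = nCvΔT = 0.875×20.8×(621−353) = 4870 J.
Q = 0 for an adiabatic process, so W = −ΔU = -4870 J.
State after step 1: P = 599 kPa, V = 7.54 L, T = 621 K.
Step 2 — Isobaric: P stays 599 kPa; V/T = const ⇒ T₂ = 458 K, V₂ = 5.56 L.
W = PΔV = 599×(5.56−7.54) kPa·L = -1180 J.
ΔU = nCvΔT = 0.875×20.8×(458−621) = -2960 J.
Q = ΔU + W = nCpΔT = -4140 J.
Net over both steps: W = -6050 J, Q = -4140 J, ΔU = 1910 J.

-6050 J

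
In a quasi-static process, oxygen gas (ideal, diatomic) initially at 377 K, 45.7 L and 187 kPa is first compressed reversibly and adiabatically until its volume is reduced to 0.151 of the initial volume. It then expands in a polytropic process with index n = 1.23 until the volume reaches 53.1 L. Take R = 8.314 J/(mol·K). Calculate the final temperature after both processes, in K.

n = P₁V₁/(RT₁) = 187×45.7/(8.314×377) = 2.73 mol.
Step 1 — Adiabatic: TV^(γ−1) = const ⇒ T₂ = 377×(6.62)^0.400 = 803 K; PV^γ = const ⇒ P₂ = 2640 kPa.
ΔU = nCvΔT = 2.73×20.8×(803−377) = 24100 J.
Q = 0 for an adiabatic process, so W = −ΔU = -24100 J.
State after step 1: P = 2640 kPa, V = 6.90 L, T = 803 K.
Step 2 — Polytropic n=1.23: T₂ = T₁(V₁/V₂)^(n−1) = 803×(0.130)^0.23 = 502 K; P₂ = P₁(V₁/V₂)^n = 214 kPa.
W = (P₁V₁−P₂V₂)/(n−1) = (2640×6.90−214×53.1)/0.23 = 29600 J.
ΔU = nCvΔT = 2.73×20.8×(502−803) = -17000 J.
Q = ΔU + W = 12600 J.
Net over both steps: W = 5500 J, Q = 12600 J, ΔU = 7100 J.

502 K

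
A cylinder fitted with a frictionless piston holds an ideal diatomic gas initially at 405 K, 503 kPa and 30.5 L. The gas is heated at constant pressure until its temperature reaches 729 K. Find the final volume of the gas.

54.9 L

Isobaric: P stays 503 kPa; V/T = const ⇒ T₂ = 729 K, V₂ = 54.9 L.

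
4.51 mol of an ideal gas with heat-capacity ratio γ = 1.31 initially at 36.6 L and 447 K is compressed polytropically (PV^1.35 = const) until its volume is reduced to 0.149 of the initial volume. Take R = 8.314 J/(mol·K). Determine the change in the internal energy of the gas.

51200 J

P₁ = nRT₁/V₁ = 4.51×8.314×447/36.6 = 458 kPa.
Polytropic n=1.35: T₂ = T₁(V₁/V₂)^(n−1) = 447×(6.71)^0.35 = 870 K; P₂ = P₁(V₁/V₂)^n = 5980 kPa.
For an ideal gas ΔU = nCvΔT with Cv = R/(γ−1) = 26.8 J/(mol·K).
ΔU = 4.51×26.8×(870−447) = 51200 J.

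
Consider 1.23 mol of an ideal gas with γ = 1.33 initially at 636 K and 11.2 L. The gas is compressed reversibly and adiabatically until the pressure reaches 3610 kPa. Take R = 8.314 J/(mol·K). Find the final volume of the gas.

2.84 L

P₁ = nRT₁/V₁ = 1.23×8.314×636/11.2 = 581 kPa.
Adiabatic: T₂/T₁ = (P₂/P₁)^((γ−1)/γ) ⇒ T₂ = 636×(6.22)^0.248 = 1000 K; V₂ = 2.84 L.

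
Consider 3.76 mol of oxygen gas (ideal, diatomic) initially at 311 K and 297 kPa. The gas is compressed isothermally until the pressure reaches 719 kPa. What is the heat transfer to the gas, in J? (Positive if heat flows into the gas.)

-8600 J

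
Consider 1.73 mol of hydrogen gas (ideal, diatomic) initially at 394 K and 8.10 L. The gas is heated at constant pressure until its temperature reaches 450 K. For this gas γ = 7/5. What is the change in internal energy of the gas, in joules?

P₁ = nRT₁/V₁ = 1.73×8.314×394/8.10 = 700 kPa.
Isobaric: P stays 700 kPa; V/T = const ⇒ T₂ = 450 K, V₂ = 9.25 L.
For an ideal gas ΔU = nCvΔT with Cv = (5/2)R = 20.8 J/(mol·K).
ΔU = 1.73×20.8×(450−394) = 2010 J.

2010 J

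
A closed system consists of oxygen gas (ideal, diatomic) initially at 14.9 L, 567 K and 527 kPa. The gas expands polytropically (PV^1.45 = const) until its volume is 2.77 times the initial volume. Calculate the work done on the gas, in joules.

n = P₁V₁/(RT₁) = 527×14.9/(8.314×567) = 1.67 mol.
Polytropic n=1.45: T₂ = T₁(V₁/V₂)^(n−1) = 567×(0.361)^0.45 = 358 K; P₂ = P₁(V₁/V₂)^n = 120 kPa.
W = (P₁V₁−P₂V₂)/(n−1) = (527×14.9−120×41.3)/0.45 = 6420 J.
Work done on the gas = −W_by = -6420 J.

-6420 J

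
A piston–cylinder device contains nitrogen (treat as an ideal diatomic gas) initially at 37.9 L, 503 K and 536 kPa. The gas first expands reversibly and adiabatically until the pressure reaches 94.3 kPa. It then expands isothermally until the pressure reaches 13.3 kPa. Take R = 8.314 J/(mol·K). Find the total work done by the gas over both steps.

44100 J

n = P₁V₁/(RT₁) = 536×37.9/(8.314×503) = 4.86 mol.
Step 1 — Adiabatic: T₂/T₁ = (P₂/P₁)^((γ−1)/γ) ⇒ T₂ = 503×(0.176)^0.286 = 306 K; V₂ = 131 L.
ΔU = nCvΔT = 4.86×20.8×(306−503) = -19900 J.
Q = 0 for an adiabatic process, so W = −ΔU = 19900 J.
State after step 1: P = 94.3 kPa, V = 131 L, T = 306 K.
Step 2 — Isothermal: T stays 306 K; PV = const ⇒ V₂ = 930 L, P₂ = 13.3 kPa.
ΔU = 0 (ideal gas, T constant).
W = nRT ln(V₂/V₁) = 4.86×8.314×306×ln(7.09) = 24200 J.
Q = ΔU + W = 24200 J.
Net over both steps: W = 44100 J, Q = 24200 J, ΔU = -19900 J.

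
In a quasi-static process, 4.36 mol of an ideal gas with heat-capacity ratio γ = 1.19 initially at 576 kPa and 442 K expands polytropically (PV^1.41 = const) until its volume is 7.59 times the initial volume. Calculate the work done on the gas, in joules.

V₁ = nRT₁/P₁ = 4.36×8.314×442/576 = 27.8 L.
Polytropic n=1.41: T₂ = T₁(V₁/V₂)^(n−1) = 442×(0.132)^0.41 = 193 K; P₂ = P₁(V₁/V₂)^n = 33.1 kPa.
W = (P₁V₁−P₂V₂)/(n−1) = (576×27.8−33.1×211)/0.41 = 22100 J.
Work done on the gas = −W_by = -22100 J.

-22100 J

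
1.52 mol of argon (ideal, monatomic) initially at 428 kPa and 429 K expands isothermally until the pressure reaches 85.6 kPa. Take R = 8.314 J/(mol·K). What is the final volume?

63.3 L

V₁ = nRT₁/P₁ = 1.52×8.314×429/428 = 12.7 L.
Isothermal: T stays 429 K; PV = const ⇒ V₂ = 63.3 L, P₂ = 85.6 kPa.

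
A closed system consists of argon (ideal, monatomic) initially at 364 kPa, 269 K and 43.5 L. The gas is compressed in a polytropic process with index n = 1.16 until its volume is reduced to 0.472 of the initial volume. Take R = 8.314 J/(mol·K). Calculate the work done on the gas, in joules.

n = P₁V₁/(RT₁) = 364×43.5/(8.314×269) = 7.08 mol.
Polytropic n=1.16: T₂ = T₁(V₁/V₂)^(n−1) = 269×(2.12)^0.16 = 303 K; P₂ = P₁(V₁/V₂)^n = 870 kPa.
W = (P₁V₁−P₂V₂)/(n−1) = (364×43.5−870×20.5)/0.16 = -12600 J.
Work done on the gas = −W_by = 12600 J.

12600 J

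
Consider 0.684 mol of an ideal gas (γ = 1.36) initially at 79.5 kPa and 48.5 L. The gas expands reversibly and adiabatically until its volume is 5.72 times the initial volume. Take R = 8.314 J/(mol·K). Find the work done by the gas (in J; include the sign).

T₁ = P₁V₁/(nR) = 79.5×48.5/(0.684×8.314) = 678 K.
Adiabatic: TV^(γ−1) = const ⇒ T₂ = 678×(0.175)^0.360 = 362 K; PV^γ = const ⇒ P₂ = 7.42 kPa.
ΔU = nCvΔT = 0.684×23.1×(362−678) = -4990 J.
Q = 0 for an adiabatic process, so W = −ΔU = 4990 J.

4990 J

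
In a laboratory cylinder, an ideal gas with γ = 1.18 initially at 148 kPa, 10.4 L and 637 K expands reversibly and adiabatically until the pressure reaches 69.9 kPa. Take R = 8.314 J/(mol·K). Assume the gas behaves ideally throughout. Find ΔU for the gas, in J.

n = P₁V₁/(RT₁) = 148×10.4/(8.314×637) = 0.291 mol.
Adiabatic: T₂/T₁ = (P₂/P₁)^((γ−1)/γ) ⇒ T₂ = 637×(0.472)^0.153 = 568 K; V₂ = 19.6 L.
For an ideal gas ΔU = nCvΔT with Cv = R/(γ−1) = 46.2 J/(mol·K).
ΔU = 0.291×46.2×(568−637) = -925 J.

-925 J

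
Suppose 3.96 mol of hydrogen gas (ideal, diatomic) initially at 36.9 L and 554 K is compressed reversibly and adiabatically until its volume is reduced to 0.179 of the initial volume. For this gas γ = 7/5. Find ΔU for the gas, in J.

P₁ = nRT₁/V₁ = 3.96×8.314×554/36.9 = 494 kPa.
Adiabatic: TV^(γ−1) = const ⇒ T₂ = 554×(5.59)^0.400 = 1100 K; PV^γ = const ⇒ P₂ = 5500 kPa.
For an ideal gas ΔU = nCvΔT with Cv = (5/2)R = 20.8 J/(mol·K).
ΔU = 3.96×20.8×(1100−554) = 45100 J.

45100 J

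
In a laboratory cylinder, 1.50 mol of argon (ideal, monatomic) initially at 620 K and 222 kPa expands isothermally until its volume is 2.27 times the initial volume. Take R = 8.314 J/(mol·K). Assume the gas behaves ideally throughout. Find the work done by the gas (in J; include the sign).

6340 J

V₁ = nRT₁/P₁ = 1.50×8.314×620/222 = 34.8 L.
Isothermal: T stays 620 K; PV = const ⇒ V₂ = 79.1 L, P₂ = 97.8 kPa.
W = nRT ln(V₂/V₁) = 1.50×8.314×620×ln(2.27) = 6340 J.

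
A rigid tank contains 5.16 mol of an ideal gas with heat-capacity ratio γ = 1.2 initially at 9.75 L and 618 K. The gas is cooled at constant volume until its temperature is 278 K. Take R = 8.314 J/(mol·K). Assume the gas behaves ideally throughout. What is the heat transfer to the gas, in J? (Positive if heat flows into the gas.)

-72900 J

P₁ = nRT₁/V₁ = 5.16×8.314×618/9.75 = 2720 kPa.
Isochoric: V stays 9.75 L; P/T = const ⇒ T₂ = 278 K, P₂ = 1220 kPa.
W = 0 (no volume change).
ΔU = nCvΔT = 5.16×41.6×(278−618) = -72900 J.
Q = ΔU = -72900 J.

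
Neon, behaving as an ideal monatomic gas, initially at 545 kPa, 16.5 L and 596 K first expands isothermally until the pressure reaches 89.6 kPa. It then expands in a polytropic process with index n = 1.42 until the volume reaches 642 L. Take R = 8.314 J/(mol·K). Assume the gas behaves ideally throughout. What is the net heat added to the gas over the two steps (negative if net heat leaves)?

n = P₁V₁/(RT₁) = 545×16.5/(8.314×596) = 1.81 mol.
Step 1 — Isothermal: T stays 596 K; PV = const ⇒ V₂ = 100 L, P₂ = 89.6 kPa.
ΔU = 0 (ideal gas, T constant).
W = nRT ln(V₂/V₁) = 1.81×8.314×596×ln(6.08) = 16200 J.
Q = ΔU + W = 16200 J.
State after step 1: P = 89.6 kPa, V = 100 L, T = 596 K.
Step 2 — Polytropic n=1.42: T₂ = T₁(V₁/V₂)^(n−1) = 596×(0.156)^0.42 = 273 K; P₂ = P₁(V₁/V₂)^n = 6.42 kPa.
W = (P₁V₁−P₂V₂)/(n−1) = (89.6×100−6.42×642)/0.42 = 11600 J.
ΔU = nCvΔT = 1.81×12.5×(273−596) = -7300 J.
Q = ΔU + W = 4290 J.
Net over both steps: W = 27800 J, Q = 20500 J, ΔU = -7300 J.

20500 J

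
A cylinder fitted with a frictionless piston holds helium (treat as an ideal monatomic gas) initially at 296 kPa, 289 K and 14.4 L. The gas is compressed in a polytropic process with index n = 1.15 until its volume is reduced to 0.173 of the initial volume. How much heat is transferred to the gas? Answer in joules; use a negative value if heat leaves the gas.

n = P₁V₁/(RT₁) = 296×14.4/(8.314×289) = 1.77 mol.
Polytropic n=1.15: T₂ = T₁(V₁/V₂)^(n−1) = 289×(5.78)^0.15 = 376 K; P₂ = P₁(V₁/V₂)^n = 2230 kPa.
W = (P₁V₁−P₂V₂)/(n−1) = (296×14.4−2230×2.49)/0.15 = -8550 J.
ΔU = nCvΔT = 1.77×12.5×(376−289) = 1920 J.
Q = ΔU + W = -6630 J.

-6630 J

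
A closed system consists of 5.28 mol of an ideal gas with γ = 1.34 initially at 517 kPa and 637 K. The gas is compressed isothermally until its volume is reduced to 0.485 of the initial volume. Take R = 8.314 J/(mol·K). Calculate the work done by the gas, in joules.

-20200 J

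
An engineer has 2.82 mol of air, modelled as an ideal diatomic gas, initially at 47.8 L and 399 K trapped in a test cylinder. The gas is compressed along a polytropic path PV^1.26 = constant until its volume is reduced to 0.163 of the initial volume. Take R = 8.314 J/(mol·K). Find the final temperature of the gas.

P₁ = nRT₁/V₁ = 2.82×8.314×399/47.8 = 196 kPa.
Polytropic n=1.26: T₂ = T₁(V₁/V₂)^(n−1) = 399×(6.13)^0.26 = 639 K; P₂ = P₁(V₁/V₂)^n = 1920 kPa.

639 K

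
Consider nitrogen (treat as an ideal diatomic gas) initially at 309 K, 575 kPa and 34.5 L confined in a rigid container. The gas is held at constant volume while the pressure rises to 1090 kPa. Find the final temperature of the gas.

586 K

Isochoric: V stays 34.5 L; P/T = const ⇒ T₂ = 586 K, P₂ = 1090 kPa.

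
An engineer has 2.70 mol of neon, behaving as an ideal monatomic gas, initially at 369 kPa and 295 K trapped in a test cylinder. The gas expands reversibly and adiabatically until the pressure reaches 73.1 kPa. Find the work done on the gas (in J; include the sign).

-4740 J

V₁ = nRT₁/P₁ = 2.70×8.314×295/369 = 17.9 L.
Adiabatic: T₂/T₁ = (P₂/P₁)^((γ−1)/γ) ⇒ T₂ = 295×(0.198)^0.400 = 154 K; V₂ = 47.4 L.
ΔU = nCvΔT = 2.70×12.5×(154−295) = -4740 J.
Q = 0 for an adiabatic process, so W = −ΔU = 4740 J.
Work done on the gas = −W_by = -4740 J.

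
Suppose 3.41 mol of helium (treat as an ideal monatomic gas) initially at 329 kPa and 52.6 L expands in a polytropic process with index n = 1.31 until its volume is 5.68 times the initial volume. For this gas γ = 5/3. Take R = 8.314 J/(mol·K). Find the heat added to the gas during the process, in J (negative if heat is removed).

T₁ = P₁V₁/(nR) = 329×52.6/(3.41×8.314) = 610 K.
Polytropic n=1.31: T₂ = T₁(V₁/V₂)^(n−1) = 610×(0.176)^0.31 = 356 K; P₂ = P₁(V₁/V₂)^n = 33.8 kPa.
W = (P₁V₁−P₂V₂)/(n−1) = (329×52.6−33.8×299)/0.31 = 23200 J.
ΔU = nCvΔT = 3.41×12.5×(356−610) = -10800 J.
Q = ΔU + W = 12400 J.

12400 J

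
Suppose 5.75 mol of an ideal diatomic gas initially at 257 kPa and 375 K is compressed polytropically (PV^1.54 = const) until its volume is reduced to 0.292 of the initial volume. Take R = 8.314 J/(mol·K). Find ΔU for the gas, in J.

V₁ = nRT₁/P₁ = 5.75×8.314×375/257 = 69.8 L.
Polytropic n=1.54: T₂ = T₁(V₁/V₂)^(n−1) = 375×(3.42)^0.54 = 729 K; P₂ = P₁(V₁/V₂)^n = 1710 kPa.
For an ideal gas ΔU = nCvΔT with Cv = (5/2)R = 20.8 J/(mol·K).
ΔU = 5.75×20.8×(729−375) = 42300 J.

42300 J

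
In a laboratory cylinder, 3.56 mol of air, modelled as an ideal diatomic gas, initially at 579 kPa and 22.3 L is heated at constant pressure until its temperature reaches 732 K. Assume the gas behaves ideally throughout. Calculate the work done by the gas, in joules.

8750 J

T₁ = P₁V₁/(nR) = 579×22.3/(3.56×8.314) = 436 K.
Isobaric: P stays 579 kPa; V/T = const ⇒ T₂ = 732 K, V₂ = 37.4 L.
W = PΔV = 579×(37.4−22.3) kPa·L = 8750 J.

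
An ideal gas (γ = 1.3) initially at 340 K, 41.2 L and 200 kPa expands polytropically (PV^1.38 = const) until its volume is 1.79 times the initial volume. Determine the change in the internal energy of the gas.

-5450 J

n = P₁V₁/(RT₁) = 200×41.2/(8.314×340) = 2.91 mol.
Polytropic n=1.38: T₂ = T₁(V₁/V₂)^(n−1) = 340×(0.559)^0.38 = 273 K; P₂ = P₁(V₁/V₂)^n = 89.6 kPa.
For an ideal gas ΔU = nCvΔT with Cv = R/(γ−1) = 27.7 J/(mol·K).
ΔU = 2.91×27.7×(273−340) = -5450 J.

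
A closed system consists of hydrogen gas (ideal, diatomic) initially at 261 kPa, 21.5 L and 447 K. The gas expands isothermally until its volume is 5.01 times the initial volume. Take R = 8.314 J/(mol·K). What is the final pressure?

52.1 kPa

Isothermal: T stays 447 K; PV = const ⇒ V₂ = 108 L, P₂ = 52.1 kPa.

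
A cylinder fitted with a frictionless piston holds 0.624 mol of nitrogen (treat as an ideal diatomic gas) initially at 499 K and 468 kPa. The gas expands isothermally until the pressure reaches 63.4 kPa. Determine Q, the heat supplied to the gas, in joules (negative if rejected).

V₁ = nRT₁/P₁ = 0.624×8.314×499/468 = 5.53 L.
Isothermal: T stays 499 K; PV = const ⇒ V₂ = 40.8 L, P₂ = 63.4 kPa.
ΔU = 0 (ideal gas, T constant).
W = nRT ln(V₂/V₁) = 0.624×8.314×499×ln(7.38) = 5170 J.
Q = ΔU + W = 5170 J.

5170 J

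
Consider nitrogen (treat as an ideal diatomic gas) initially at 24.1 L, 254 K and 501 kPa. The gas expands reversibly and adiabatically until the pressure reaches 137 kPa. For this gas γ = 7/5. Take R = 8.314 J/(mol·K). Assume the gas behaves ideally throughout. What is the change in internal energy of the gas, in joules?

n = P₁V₁/(RT₁) = 501×24.1/(8.314×254) = 5.72 mol.
Adiabatic: T₂/T₁ = (P₂/P₁)^((γ−1)/γ) ⇒ T₂ = 254×(0.273)^0.286 = 175 K; V₂ = 60.8 L.
For an ideal gas ΔU = nCvΔT with Cv = (5/2)R = 20.8 J/(mol·K).
ΔU = 5.72×20.8×(175−254) = -9340 J.

-9340 J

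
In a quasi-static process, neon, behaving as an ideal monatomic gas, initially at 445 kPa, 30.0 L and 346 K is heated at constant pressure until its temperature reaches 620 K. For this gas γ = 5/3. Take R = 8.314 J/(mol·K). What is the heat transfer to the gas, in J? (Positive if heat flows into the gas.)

26400 J

n = P₁V₁/(RT₁) = 445×30.0/(8.314×346) = 4.64 mol.
Isobaric: P stays 445 kPa; V/T = const ⇒ T₂ = 620 K, V₂ = 53.8 L.
W = PΔV = 445×(53.8−30.0) kPa·L = 10600 J.
ΔU = nCvΔT = 4.64×12.5×(620−346) = 15900 J.
Q = ΔU + W = nCpΔT = 26400 J.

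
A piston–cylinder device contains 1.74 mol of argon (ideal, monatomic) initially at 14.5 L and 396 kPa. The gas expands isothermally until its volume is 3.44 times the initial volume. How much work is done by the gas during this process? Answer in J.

7090 J

T₁ = P₁V₁/(nR) = 396×14.5/(1.74×8.314) = 397 K.
Isothermal: T stays 397 K; PV = const ⇒ V₂ = 49.9 L, P₂ = 115 kPa.
W = nRT ln(V₂/V₁) = 1.74×8.314×397×ln(3.44) = 7090 J.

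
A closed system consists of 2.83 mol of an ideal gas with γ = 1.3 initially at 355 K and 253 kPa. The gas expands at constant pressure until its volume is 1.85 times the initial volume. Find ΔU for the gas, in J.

V₁ = nRT₁/P₁ = 2.83×8.314×355/253 = 33.0 L.
Isobaric: P stays 253 kPa; V/T = const ⇒ T₂ = 657 K, V₂ = 61.1 L.
For an ideal gas ΔU = nCvΔT with Cv = R/(γ−1) = 27.7 J/(mol·K).
ΔU = 2.83×27.7×(657−355) = 23700 J.

23700 J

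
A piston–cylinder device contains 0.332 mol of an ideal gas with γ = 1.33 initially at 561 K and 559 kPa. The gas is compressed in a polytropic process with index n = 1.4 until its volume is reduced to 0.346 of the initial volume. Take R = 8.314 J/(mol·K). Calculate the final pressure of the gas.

2470 kPa

V₁ = nRT₁/P₁ = 0.332×8.314×561/559 = 2.77 L.
Polytropic n=1.4: T₂ = T₁(V₁/V₂)^(n−1) = 561×(2.89)^0.40 = 858 K; P₂ = P₁(V₁/V₂)^n = 2470 kPa.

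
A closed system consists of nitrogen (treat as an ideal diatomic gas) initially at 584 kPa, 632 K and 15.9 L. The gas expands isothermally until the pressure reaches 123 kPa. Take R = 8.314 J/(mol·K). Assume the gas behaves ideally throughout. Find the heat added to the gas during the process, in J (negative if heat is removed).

n = P₁V₁/(RT₁) = 584×15.9/(8.314×632) = 1.77 mol.
Isothermal: T stays 632 K; PV = const ⇒ V₂ = 75.5 L, P₂ = 123 kPa.
ΔU = 0 (ideal gas, T constant).
W = nRT ln(V₂/V₁) = 1.77×8.314×632×ln(4.75) = 14500 J.
Q = ΔU + W = 14500 J.

14500 J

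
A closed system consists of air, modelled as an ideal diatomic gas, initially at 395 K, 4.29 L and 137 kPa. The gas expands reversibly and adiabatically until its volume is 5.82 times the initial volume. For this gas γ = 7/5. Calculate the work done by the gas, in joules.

n = P₁V₁/(RT₁) = 137×4.29/(8.314×395) = 0.179 mol.
Adiabatic: TV^(γ−1) = const ⇒ T₂ = 395×(0.172)^0.400 = 195 K; PV^γ = const ⇒ P₂ = 11.6 kPa.
ΔU = nCvΔT = 0.179×20.8×(195−395) = -743 J.
Q = 0 for an adiabatic process, so W = −ΔU = 743 J.

743 J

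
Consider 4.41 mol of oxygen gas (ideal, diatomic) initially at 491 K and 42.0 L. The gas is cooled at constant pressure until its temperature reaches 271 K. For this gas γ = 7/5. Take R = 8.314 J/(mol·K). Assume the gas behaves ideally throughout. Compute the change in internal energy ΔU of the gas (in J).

-20200 J

P₁ = nRT₁/V₁ = 4.41×8.314×491/42.0 = 429 kPa.
Isobaric: P stays 429 kPa; V/T = const ⇒ T₂ = 271 K, V₂ = 23.2 L.
For an ideal gas ΔU = nCvΔT with Cv = (5/2)R = 20.8 J/(mol·K).
ΔU = 4.41×20.8×(271−491) = -20200 J.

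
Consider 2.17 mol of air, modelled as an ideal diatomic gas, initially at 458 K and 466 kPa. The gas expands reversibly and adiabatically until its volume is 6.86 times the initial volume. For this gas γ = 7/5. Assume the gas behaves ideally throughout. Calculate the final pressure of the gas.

V₁ = nRT₁/P₁ = 2.17×8.314×458/466 = 17.7 L.
Adiabatic: TV^(γ−1) = const ⇒ T₂ = 458×(0.146)^0.400 = 212 K; PV^γ = const ⇒ P₂ = 31.4 kPa.

31.4 kPa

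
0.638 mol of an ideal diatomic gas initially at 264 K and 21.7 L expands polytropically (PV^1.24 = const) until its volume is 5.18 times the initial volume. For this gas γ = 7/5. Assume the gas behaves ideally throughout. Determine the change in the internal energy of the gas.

-1140 J

P₁ = nRT₁/V₁ = 0.638×8.314×264/21.7 = 64.5 kPa.
Polytropic n=1.24: T₂ = T₁(V₁/V₂)^(n−1) = 264×(0.193)^0.24 = 178 K; P₂ = P₁(V₁/V₂)^n = 8.39 kPa.
For an ideal gas ΔU = nCvΔT with Cv = (5/2)R = 20.8 J/(mol·K).
ΔU = 0.638×20.8×(178−264) = -1140 J.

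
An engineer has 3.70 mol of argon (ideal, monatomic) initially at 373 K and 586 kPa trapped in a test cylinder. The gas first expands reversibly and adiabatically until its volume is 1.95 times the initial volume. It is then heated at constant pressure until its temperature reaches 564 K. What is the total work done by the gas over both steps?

V₁ = nRT₁/P₁ = 3.70×8.314×373/586 = 19.6 L.
Step 1 — Adiabatic: TV^(γ−1) = const ⇒ T₂ = 373×(0.513)^0.667 = 239 K; PV^γ = const ⇒ P₂ = 193 kPa.
ΔU = nCvΔT = 3.70×12.5×(239−373) = -6180 J.
Q = 0 for an adiabatic process, so W = −ΔU = 6180 J.
State after step 1: P = 193 kPa, V = 38.2 L, T = 239 K.
Step 2 — Isobaric: P stays 193 kPa; V/T = const ⇒ T₂ = 564 K, V₂ = 90.1 L.
W = PΔV = 193×(90.1−38.2) kPa·L = 10000 J.
ΔU = nCvΔT = 3.70×12.5×(564−239) = 15000 J.
Q = ΔU + W = nCpΔT = 25000 J.
Net over both steps: W = 16200 J, Q = 25000 J, ΔU = 8810 J.

16200 J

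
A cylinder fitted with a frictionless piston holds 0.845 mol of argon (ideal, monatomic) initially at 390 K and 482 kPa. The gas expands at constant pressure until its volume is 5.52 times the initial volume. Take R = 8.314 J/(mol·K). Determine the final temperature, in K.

V₁ = nRT₁/P₁ = 0.845×8.314×390/482 = 5.68 L.
Isobaric: P stays 482 kPa; V/T = const ⇒ T₂ = 2150 K, V₂ = 31.4 L.

2150 K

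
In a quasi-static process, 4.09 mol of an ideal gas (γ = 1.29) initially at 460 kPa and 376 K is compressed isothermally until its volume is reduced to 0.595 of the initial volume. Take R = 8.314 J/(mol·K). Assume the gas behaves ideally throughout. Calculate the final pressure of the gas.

773 kPa

V₁ = nRT₁/P₁ = 4.09×8.314×376/460 = 27.8 L.
Isothermal: T stays 376 K; PV = const ⇒ V₂ = 16.5 L, P₂ = 773 kPa.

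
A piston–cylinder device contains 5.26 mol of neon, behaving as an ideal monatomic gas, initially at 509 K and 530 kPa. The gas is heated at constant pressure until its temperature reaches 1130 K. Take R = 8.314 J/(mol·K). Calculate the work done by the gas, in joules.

V₁ = nRT₁/P₁ = 5.26×8.314×509/530 = 42.0 L.
Isobaric: P stays 530 kPa; V/T = const ⇒ T₂ = 1130 K, V₂ = 93.2 L.
W = PΔV = 530×(93.2−42.0) kPa·L = 27200 J.

27200 J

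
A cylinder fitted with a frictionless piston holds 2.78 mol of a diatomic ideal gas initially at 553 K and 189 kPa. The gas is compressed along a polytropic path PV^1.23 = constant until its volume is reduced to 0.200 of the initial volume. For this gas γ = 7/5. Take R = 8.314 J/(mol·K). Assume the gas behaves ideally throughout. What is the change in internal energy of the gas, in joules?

V₁ = nRT₁/P₁ = 2.78×8.314×553/189 = 67.6 L.
Polytropic n=1.23: T₂ = T₁(V₁/V₂)^(n−1) = 553×(5.00)^0.23 = 801 K; P₂ = P₁(V₁/V₂)^n = 1370 kPa.
For an ideal gas ΔU = nCvΔT with Cv = (5/2)R = 20.8 J/(mol·K).
ΔU = 2.78×20.8×(801−553) = 14300 J.

14300 J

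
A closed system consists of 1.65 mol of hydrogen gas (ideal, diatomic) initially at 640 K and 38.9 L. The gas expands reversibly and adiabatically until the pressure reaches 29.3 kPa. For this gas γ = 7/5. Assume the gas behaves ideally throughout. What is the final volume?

P₁ = nRT₁/V₁ = 1.65×8.314×640/38.9 = 226 kPa.
Adiabatic: T₂/T₁ = (P₂/P₁)^((γ−1)/γ) ⇒ T₂ = 640×(0.130)^0.286 = 357 K; V₂ = 167 L.

167 L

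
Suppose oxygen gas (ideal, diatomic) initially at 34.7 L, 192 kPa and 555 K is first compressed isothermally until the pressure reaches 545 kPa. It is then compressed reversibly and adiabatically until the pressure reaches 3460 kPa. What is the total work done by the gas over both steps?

n = P₁V₁/(RT₁) = 192×34.7/(8.314×555) = 1.44 mol.
Step 1 — Isothermal: T stays 555 K; PV = const ⇒ V₂ = 12.2 L, P₂ = 545 kPa.
ΔU = 0 (ideal gas, T constant).
W = nRT ln(V₂/V₁) = 1.44×8.314×555×ln(0.352) = -6950 J.
Q = ΔU + W = -6950 J.
State after step 1: P = 545 kPa, V = 12.2 L, T = 555 K.
Step 2 — Adiabatic: T₂/T₁ = (P₂/P₁)^((γ−1)/γ) ⇒ T₂ = 555×(6.35)^0.286 = 941 K; V₂ = 3.27 L.
ΔU = nCvΔT = 1.44×20.8×(941−555) = 11600 J.
Q = 0 for an adiabatic process, so W = −ΔU = -11600 J.
Net over both steps: W = -18500 J, Q = -6950 J, ΔU = 11600 J.

-18500 J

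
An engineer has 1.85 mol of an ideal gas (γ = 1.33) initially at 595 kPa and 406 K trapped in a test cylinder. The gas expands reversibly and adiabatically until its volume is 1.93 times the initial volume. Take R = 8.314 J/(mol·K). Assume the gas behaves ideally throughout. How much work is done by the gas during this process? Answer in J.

3690 J

V₁ = nRT₁/P₁ = 1.85×8.314×406/595 = 10.5 L.
Adiabatic: TV^(γ−1) = const ⇒ T₂ = 406×(0.518)^0.330 = 327 K; PV^γ = const ⇒ P₂ = 248 kPa.
ΔU = nCvΔT = 1.85×25.2×(327−406) = -3690 J.
Q = 0 for an adiabatic process, so W = −ΔU = 3690 J.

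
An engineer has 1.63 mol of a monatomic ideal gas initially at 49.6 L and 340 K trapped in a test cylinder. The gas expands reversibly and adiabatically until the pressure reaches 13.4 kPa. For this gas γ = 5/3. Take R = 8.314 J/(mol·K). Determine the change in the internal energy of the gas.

-3730 J

P₁ = nRT₁/V₁ = 1.63×8.314×340/49.6 = 92.9 kPa.
Adiabatic: T₂/T₁ = (P₂/P₁)^((γ−1)/γ) ⇒ T₂ = 340×(0.144)^0.400 = 157 K; V₂ = 158 L.
For an ideal gas ΔU = nCvΔT with Cv = (3/2)R = 12.5 J/(mol·K).
ΔU = 1.63×12.5×(157−340) = -3730 J.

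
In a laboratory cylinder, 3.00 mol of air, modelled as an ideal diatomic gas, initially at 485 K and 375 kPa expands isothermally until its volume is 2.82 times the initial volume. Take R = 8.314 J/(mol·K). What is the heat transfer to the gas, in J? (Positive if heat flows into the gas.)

12500 J

V₁ = nRT₁/P₁ = 3.00×8.314×485/375 = 32.3 L.
Isothermal: T stays 485 K; PV = const ⇒ V₂ = 91.0 L, P₂ = 133 kPa.
ΔU = 0 (ideal gas, T constant).
W = nRT ln(V₂/V₁) = 3.00×8.314×485×ln(2.82) = 12500 J.
Q = ΔU + W = 12500 J.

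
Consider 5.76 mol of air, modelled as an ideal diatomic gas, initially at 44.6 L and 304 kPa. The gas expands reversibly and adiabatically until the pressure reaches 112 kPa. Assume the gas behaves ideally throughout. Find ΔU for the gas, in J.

T₁ = P₁V₁/(nR) = 304×44.6/(5.76×8.314) = 283 K.
Adiabatic: T₂/T₁ = (P₂/P₁)^((γ−1)/γ) ⇒ T₂ = 283×(0.368)^0.286 = 213 K; V₂ = 91.0 L.
For an ideal gas ΔU = nCvΔT with Cv = (5/2)R = 20.8 J/(mol·K).
ΔU = 5.76×20.8×(213−283) = -8410 J.

-8410 J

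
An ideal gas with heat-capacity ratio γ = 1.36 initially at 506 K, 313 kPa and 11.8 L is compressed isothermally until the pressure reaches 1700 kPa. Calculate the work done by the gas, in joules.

n = P₁V₁/(RT₁) = 313×11.8/(8.314×506) = 0.878 mol.
Isothermal: T stays 506 K; PV = const ⇒ V₂ = 2.17 L, P₂ = 1700 kPa.
W = nRT ln(V₂/V₁) = 0.878×8.314×506×ln(0.184) = -6250 J.

-6250 J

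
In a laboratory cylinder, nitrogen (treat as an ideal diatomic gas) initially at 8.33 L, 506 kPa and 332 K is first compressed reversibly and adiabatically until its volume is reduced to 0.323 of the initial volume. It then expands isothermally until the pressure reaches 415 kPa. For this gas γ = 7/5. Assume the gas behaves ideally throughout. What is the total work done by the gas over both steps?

5770 J

n = P₁V₁/(RT₁) = 506×8.33/(8.314×332) = 1.53 mol.
Step 1 — Adiabatic: TV^(γ−1) = const ⇒ T₂ = 332×(3.10)^0.400 = 522 K; PV^γ = const ⇒ P₂ = 2460 kPa.
ΔU = nCvΔT = 1.53×20.8×(522−332) = 6020 J.
Q = 0 for an adiabatic process, so W = −ΔU = -6020 J.
State after step 1: P = 2460 kPa, V = 2.69 L, T = 522 K.
Step 2 — Isothermal: T stays 522 K; PV = const ⇒ V₂ = 16.0 L, P₂ = 415 kPa.
ΔU = 0 (ideal gas, T constant).
W = nRT ln(V₂/V₁) = 1.53×8.314×522×ln(5.93) = 11800 J.
Q = ΔU + W = 11800 J.
Net over both steps: W = 5770 J, Q = 11800 J, ΔU = 6020 J.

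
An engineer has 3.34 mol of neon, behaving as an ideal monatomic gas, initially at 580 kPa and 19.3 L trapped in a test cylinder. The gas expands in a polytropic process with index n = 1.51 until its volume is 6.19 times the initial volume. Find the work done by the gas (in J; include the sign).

T₁ = P₁V₁/(nR) = 580×19.3/(3.34×8.314) = 403 K.
Polytropic n=1.51: T₂ = T₁(V₁/V₂)^(n−1) = 403×(0.162)^0.51 = 159 K; P₂ = P₁(V₁/V₂)^n = 37.0 kPa.
W = (P₁V₁−P₂V₂)/(n−1) = (580×19.3−37.0×119)/0.51 = 13300 J.

13300 J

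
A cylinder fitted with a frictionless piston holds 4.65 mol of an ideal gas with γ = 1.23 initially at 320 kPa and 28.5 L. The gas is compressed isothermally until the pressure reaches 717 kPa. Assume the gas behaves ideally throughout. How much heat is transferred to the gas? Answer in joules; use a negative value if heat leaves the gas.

T₁ = P₁V₁/(nR) = 320×28.5/(4.65×8.314) = 236 K.
Isothermal: T stays 236 K; PV = const ⇒ V₂ = 12.7 L, P₂ = 717 kPa.
ΔU = 0 (ideal gas, T constant).
W = nRT ln(V₂/V₁) = 4.65×8.314×236×ln(0.446) = -7360 J.
Q = ΔU + W = -7360 J.

-7360 J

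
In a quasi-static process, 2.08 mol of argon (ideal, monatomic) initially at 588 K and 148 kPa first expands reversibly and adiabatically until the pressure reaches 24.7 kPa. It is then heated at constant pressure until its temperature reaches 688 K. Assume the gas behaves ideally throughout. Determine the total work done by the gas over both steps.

14700 J

V₁ = nRT₁/P₁ = 2.08×8.314×588/148 = 68.7 L.
Step 1 — Adiabatic: T₂/T₁ = (P₂/P₁)^((γ−1)/γ) ⇒ T₂ = 588×(0.167)^0.400 = 287 K; V₂ = 201 L.
ΔU = nCvΔT = 2.08×12.5×(287−588) = -7800 J.
Q = 0 for an adiabatic process, so W = −ΔU = 7800 J.
State after step 1: P = 24.7 kPa, V = 201 L, T = 287 K.
Step 2 — Isobaric: P stays 24.7 kPa; V/T = const ⇒ T₂ = 688 K, V₂ = 482 L.
W = PΔV = 24.7×(482−201) kPa·L = 6930 J.
ΔU = nCvΔT = 2.08×12.5×(688−287) = 10400 J.
Q = ΔU + W = nCpΔT = 17300 J.
Net over both steps: W = 14700 J, Q = 17300 J, ΔU = 2590 J.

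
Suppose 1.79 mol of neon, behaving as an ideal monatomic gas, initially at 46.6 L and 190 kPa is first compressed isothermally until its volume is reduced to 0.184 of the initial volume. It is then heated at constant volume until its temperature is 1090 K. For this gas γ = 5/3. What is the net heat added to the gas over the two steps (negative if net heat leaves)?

T₁ = P₁V₁/(nR) = 190×46.6/(1.79×8.314) = 595 K.
Step 1 — Isothermal: T stays 595 K; PV = const ⇒ V₂ = 8.57 L, P₂ = 1030 kPa.
ΔU = 0 (ideal gas, T constant).
W = nRT ln(V₂/V₁) = 1.79×8.314×595×ln(0.184) = -15000 J.
Q = ΔU + W = -15000 J.
State after step 1: P = 1030 kPa, V = 8.57 L, T = 595 K.
Step 2 — Isochoric: V stays 8.57 L; P/T = const ⇒ T₂ = 1090 K, P₂ = 1890 kPa.
W = 0 (no volume change).
ΔU = nCvΔT = 1.79×12.5×(1090−595) = 11100 J.
Q = ΔU = 11100 J.
Net over both steps: W = -15000 J, Q = -3940 J, ΔU = 11100 J.

-3940 J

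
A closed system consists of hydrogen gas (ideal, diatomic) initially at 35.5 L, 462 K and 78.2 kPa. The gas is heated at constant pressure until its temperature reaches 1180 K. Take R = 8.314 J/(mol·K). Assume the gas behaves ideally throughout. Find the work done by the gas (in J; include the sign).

n = P₁V₁/(RT₁) = 78.2×35.5/(8.314×462) = 0.723 mol.
Isobaric: P stays 78.2 kPa; V/T = const ⇒ T₂ = 1180 K, V₂ = 90.7 L.
W = PΔV = 78.2×(90.7−35.5) kPa·L = 4310 J.

4310 J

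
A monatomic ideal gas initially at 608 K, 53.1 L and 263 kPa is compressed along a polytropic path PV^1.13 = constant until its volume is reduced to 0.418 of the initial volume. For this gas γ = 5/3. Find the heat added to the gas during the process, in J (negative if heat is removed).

n = P₁V₁/(RT₁) = 263×53.1/(8.314×608) = 2.76 mol.
Polytropic n=1.13: T₂ = T₁(V₁/V₂)^(n−1) = 608×(2.39)^0.13 = 681 K; P₂ = P₁(V₁/V₂)^n = 705 kPa.
W = (P₁V₁−P₂V₂)/(n−1) = (263×53.1−705×22.2)/0.13 = -12900 J.
ΔU = nCvΔT = 2.76×12.5×(681−608) = 2520 J.
Q = ΔU + W = -10400 J.

-10400 J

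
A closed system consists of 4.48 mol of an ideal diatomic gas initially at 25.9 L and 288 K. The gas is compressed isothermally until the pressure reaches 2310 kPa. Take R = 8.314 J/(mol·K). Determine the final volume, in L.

4.64 L

P₁ = nRT₁/V₁ = 4.48×8.314×288/25.9 = 414 kPa.
Isothermal: T stays 288 K; PV = const ⇒ V₂ = 4.64 L, P₂ = 2310 kPa.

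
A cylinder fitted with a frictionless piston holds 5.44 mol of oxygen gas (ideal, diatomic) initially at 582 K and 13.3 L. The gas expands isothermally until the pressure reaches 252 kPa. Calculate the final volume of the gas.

P₁ = nRT₁/V₁ = 5.44×8.314×582/13.3 = 1980 kPa.
Isothermal: T stays 582 K; PV = const ⇒ V₂ = 104 L, P₂ = 252 kPa.

104 L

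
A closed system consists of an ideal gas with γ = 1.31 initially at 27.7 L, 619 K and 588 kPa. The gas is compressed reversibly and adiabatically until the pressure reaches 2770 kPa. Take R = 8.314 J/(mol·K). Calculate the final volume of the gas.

8.49 L

Adiabatic: T₂/T₁ = (P₂/P₁)^((γ−1)/γ) ⇒ T₂ = 619×(4.71)^0.237 = 893 K; V₂ = 8.49 L.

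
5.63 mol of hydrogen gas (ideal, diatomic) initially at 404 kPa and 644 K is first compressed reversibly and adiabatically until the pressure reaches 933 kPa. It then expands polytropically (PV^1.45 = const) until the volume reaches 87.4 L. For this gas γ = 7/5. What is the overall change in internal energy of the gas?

-7240 J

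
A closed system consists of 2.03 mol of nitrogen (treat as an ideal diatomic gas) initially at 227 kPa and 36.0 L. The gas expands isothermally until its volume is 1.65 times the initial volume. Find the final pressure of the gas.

T₁ = P₁V₁/(nR) = 227×36.0/(2.03×8.314) = 484 K.
Isothermal: T stays 484 K; PV = const ⇒ V₂ = 59.4 L, P₂ = 138 kPa.

138 kPa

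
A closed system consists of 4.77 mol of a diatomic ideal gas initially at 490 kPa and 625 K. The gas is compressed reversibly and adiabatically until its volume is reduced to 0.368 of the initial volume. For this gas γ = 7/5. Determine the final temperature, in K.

V₁ = nRT₁/P₁ = 4.77×8.314×625/490 = 50.6 L.
Adiabatic: TV^(γ−1) = const ⇒ T₂ = 625×(2.72)^0.400 = 932 K; PV^γ = const ⇒ P₂ = 1990 kPa.

932 K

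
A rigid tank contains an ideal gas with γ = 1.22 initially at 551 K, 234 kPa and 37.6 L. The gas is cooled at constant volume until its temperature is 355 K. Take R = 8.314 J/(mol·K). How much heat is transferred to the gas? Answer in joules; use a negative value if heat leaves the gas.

n = P₁V₁/(RT₁) = 234×37.6/(8.314×551) = 1.92 mol.
Isochoric: V stays 37.6 L; P/T = const ⇒ T₂ = 355 K, P₂ = 151 kPa.
W = 0 (no volume change).
ΔU = nCvΔT = 1.92×37.8×(355−551) = -14200 J.
Q = ΔU = -14200 J.

-14200 J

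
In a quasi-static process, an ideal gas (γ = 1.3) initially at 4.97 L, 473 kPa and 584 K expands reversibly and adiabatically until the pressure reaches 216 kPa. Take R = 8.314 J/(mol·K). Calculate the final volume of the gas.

9.08 L

Adiabatic: T₂/T₁ = (P₂/P₁)^((γ−1)/γ) ⇒ T₂ = 584×(0.457)^0.231 = 487 K; V₂ = 9.08 L.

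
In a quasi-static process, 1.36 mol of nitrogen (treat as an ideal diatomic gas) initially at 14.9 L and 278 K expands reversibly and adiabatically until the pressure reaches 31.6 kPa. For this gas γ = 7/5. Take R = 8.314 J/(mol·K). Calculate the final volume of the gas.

P₁ = nRT₁/V₁ = 1.36×8.314×278/14.9 = 211 kPa.
Adiabatic: T₂/T₁ = (P₂/P₁)^((γ−1)/γ) ⇒ T₂ = 278×(0.150)^0.286 = 162 K; V₂ = 57.8 L.

57.8 L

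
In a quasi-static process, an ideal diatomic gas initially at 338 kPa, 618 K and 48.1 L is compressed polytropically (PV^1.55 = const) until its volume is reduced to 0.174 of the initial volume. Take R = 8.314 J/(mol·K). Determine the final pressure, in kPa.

5080 kPa

Polytropic n=1.55: T₂ = T₁(V₁/V₂)^(n−1) = 618×(5.75)^0.55 = 1620 K; P₂ = P₁(V₁/V₂)^n = 5080 kPa.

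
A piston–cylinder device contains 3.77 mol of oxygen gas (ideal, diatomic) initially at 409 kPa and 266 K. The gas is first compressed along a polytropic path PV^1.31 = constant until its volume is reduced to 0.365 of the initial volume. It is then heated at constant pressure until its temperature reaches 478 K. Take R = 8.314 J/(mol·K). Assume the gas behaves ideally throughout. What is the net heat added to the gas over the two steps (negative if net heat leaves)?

10300 J

V₁ = nRT₁/P₁ = 3.77×8.314×266/409 = 20.4 L.
Step 1 — Polytropic n=1.31: T₂ = T₁(V₁/V₂)^(n−1) = 266×(2.74)^0.31 = 364 K; P₂ = P₁(V₁/V₂)^n = 1530 kPa.
W = (P₁V₁−P₂V₂)/(n−1) = (409×20.4−1530×7.44)/0.31 = -9860 J.
ΔU = nCvΔT = 3.77×20.8×(364−266) = 7640 J.
Q = ΔU + W = -2220 J.
State after step 1: P = 1530 kPa, V = 7.44 L, T = 364 K.
Step 2 — Isobaric: P stays 1530 kPa; V/T = const ⇒ T₂ = 478 K, V₂ = 9.78 L.
W = PΔV = 1530×(9.78−7.44) kPa·L = 3590 J.
ΔU = nCvΔT = 3.77×20.8×(478−364) = 8970 J.
Q = ΔU + W = nCpΔT = 12600 J.
Net over both steps: W = -6280 J, Q = 10300 J, ΔU = 16600 J.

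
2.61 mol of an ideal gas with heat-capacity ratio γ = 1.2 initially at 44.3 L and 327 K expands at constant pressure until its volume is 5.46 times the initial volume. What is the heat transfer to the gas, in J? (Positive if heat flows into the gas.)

190000 J

P₁ = nRT₁/V₁ = 2.61×8.314×327/44.3 = 160 kPa.
Isobaric: P stays 160 kPa; V/T = const ⇒ T₂ = 1790 K, V₂ = 242 L.
W = PΔV = 160×(242−44.3) kPa·L = 31600 J.
ΔU = nCvΔT = 2.61×41.6×(1790−327) = 158000 J.
Q = ΔU + W = nCpΔT = 190000 J.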